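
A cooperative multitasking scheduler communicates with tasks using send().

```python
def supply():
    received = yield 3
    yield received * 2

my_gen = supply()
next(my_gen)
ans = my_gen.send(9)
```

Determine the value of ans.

Step 1: next(my_gen) advances to first yield, producing 3.
Step 2: send(9) resumes, received = 9.
Step 3: yield received * 2 = 9 * 2 = 18.
Therefore ans = 18.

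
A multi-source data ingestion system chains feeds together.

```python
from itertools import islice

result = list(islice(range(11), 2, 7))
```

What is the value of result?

Step 1: islice(range(11), 2, 7) takes elements at indices [2, 7).
Step 2: Elements: [2, 3, 4, 5, 6].
Therefore result = [2, 3, 4, 5, 6].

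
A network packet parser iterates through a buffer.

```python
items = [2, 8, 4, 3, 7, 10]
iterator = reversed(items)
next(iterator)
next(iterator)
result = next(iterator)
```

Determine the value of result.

Step 1: reversed([2, 8, 4, 3, 7, 10]) gives iterator: [10, 7, 3, 4, 8, 2].
Step 2: First next() = 10, second next() = 7.
Step 3: Third next() = 3.
Therefore result = 3.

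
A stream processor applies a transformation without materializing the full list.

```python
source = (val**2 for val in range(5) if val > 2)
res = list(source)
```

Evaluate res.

Step 1: For range(5), keep val > 2, then square:
  val=0: 0 <= 2, excluded
  val=1: 1 <= 2, excluded
  val=2: 2 <= 2, excluded
  val=3: 3 > 2, yield 3**2 = 9
  val=4: 4 > 2, yield 4**2 = 16
Therefore res = [9, 16].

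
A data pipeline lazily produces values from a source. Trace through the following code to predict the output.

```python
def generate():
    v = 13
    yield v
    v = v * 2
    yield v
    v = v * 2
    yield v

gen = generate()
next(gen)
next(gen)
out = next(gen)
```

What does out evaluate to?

Step 1: Trace through generator execution:
  Yield 1: v starts at 13, yield 13
  Yield 2: v = 13 * 2 = 26, yield 26
  Yield 3: v = 26 * 2 = 52, yield 52
Step 2: First next() gets 13, second next() gets the second value, third next() yields 52.
Therefore out = 52.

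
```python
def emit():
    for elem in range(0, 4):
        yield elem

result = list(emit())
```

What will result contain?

Step 1: The generator yields each value from range(0, 4).
Step 2: list() consumes all yields: [0, 1, 2, 3].
Therefore result = [0, 1, 2, 3].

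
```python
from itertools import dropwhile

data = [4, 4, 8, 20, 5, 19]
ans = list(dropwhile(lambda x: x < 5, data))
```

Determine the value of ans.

Step 1: dropwhile drops elements while < 5:
  4 < 5: dropped
  4 < 5: dropped
  8: kept (dropping stopped)
Step 2: Remaining elements kept regardless of condition.
Therefore ans = [8, 20, 5, 19].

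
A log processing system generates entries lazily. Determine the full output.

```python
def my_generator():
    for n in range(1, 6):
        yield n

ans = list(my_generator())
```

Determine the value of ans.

Step 1: The generator yields each value from range(1, 6).
Step 2: list() consumes all yields: [1, 2, 3, 4, 5].
Therefore ans = [1, 2, 3, 4, 5].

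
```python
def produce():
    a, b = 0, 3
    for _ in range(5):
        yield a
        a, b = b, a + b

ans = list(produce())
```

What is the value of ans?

Step 1: Fibonacci-like sequence starting with a=0, b=3:
  Iteration 1: yield a=0, then a,b = 3,3
  Iteration 2: yield a=3, then a,b = 3,6
  Iteration 3: yield a=3, then a,b = 6,9
  Iteration 4: yield a=6, then a,b = 9,15
  Iteration 5: yield a=9, then a,b = 15,24
Therefore ans = [0, 3, 3, 6, 9].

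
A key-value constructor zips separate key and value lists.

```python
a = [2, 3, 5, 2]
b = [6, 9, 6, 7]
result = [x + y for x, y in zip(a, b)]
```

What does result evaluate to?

Step 1: Add corresponding elements:
  2 + 6 = 8
  3 + 9 = 12
  5 + 6 = 11
  2 + 7 = 9
Therefore result = [8, 12, 11, 9].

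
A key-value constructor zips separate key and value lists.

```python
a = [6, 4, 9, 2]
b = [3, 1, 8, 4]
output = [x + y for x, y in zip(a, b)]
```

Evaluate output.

Step 1: Add corresponding elements:
  6 + 3 = 9
  4 + 1 = 5
  9 + 8 = 17
  2 + 4 = 6
Therefore output = [9, 5, 17, 6].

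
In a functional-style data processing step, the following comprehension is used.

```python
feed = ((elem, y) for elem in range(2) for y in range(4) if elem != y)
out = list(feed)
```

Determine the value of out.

Step 1: Nested generator over range(2) x range(4) where elem != y:
  (0, 0): excluded (elem == y)
  (0, 1): included
  (0, 2): included
  (0, 3): included
  (1, 0): included
  (1, 1): excluded (elem == y)
  (1, 2): included
  (1, 3): included
Therefore out = [(0, 1), (0, 2), (0, 3), (1, 0), (1, 2), (1, 3)].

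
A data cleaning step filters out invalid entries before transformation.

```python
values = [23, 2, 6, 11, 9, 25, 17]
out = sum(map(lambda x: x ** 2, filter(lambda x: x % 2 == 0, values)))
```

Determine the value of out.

Step 1: Filter even numbers from [23, 2, 6, 11, 9, 25, 17]: [2, 6]
Step 2: Square each: [4, 36]
Step 3: Sum = 40.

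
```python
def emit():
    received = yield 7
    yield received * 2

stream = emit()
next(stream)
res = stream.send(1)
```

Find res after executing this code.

Step 1: next(stream) advances to first yield, producing 7.
Step 2: send(1) resumes, received = 1.
Step 3: yield received * 2 = 1 * 2 = 2.
Therefore res = 2.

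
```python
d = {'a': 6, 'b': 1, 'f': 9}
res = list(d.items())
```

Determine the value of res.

Step 1: d.items() returns (key, value) pairs in insertion order.
Therefore res = [('a', 6), ('b', 1), ('f', 9)].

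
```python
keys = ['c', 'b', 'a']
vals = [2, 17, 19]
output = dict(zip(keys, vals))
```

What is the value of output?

Step 1: zip pairs keys with values:
  'c' -> 2
  'b' -> 17
  'a' -> 19
Therefore output = {'c': 2, 'b': 17, 'a': 19}.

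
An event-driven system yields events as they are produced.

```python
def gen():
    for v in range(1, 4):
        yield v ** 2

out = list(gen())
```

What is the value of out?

Step 1: For each v in range(1, 4), yield v**2:
  v=1: yield 1**2 = 1
  v=2: yield 2**2 = 4
  v=3: yield 3**2 = 9
Therefore out = [1, 4, 9].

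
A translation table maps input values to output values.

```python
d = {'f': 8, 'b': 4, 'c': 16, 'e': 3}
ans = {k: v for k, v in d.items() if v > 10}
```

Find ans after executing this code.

Step 1: Filter items where value > 10:
  'f': 8 <= 10: removed
  'b': 4 <= 10: removed
  'c': 16 > 10: kept
  'e': 3 <= 10: removed
Therefore ans = {'c': 16}.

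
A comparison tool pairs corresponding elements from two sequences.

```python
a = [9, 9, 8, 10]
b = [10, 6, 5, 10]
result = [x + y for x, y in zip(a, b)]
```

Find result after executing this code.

Step 1: Add corresponding elements:
  9 + 10 = 19
  9 + 6 = 15
  8 + 5 = 13
  10 + 10 = 20
Therefore result = [19, 15, 13, 20].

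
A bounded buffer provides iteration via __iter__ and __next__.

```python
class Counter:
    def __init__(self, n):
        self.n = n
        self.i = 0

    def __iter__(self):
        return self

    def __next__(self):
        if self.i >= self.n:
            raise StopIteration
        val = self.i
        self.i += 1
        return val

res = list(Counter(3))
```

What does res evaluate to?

Step 1: Counter(3) creates an iterator counting 0 to 2.
Step 2: list() consumes all values: [0, 1, 2].
Therefore res = [0, 1, 2].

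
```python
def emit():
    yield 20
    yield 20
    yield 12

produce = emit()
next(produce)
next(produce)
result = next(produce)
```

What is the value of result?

Step 1: emit() creates a generator.
Step 2: next(produce) yields 20 (consumed and discarded).
Step 3: next(produce) yields 20 (consumed and discarded).
Step 4: next(produce) yields 12, assigned to result.
Therefore result = 12.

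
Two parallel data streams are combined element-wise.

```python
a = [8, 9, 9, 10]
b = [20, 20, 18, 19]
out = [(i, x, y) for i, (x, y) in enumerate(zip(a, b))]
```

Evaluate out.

Step 1: enumerate(zip(a, b)) gives index with paired elements:
  i=0: (8, 20)
  i=1: (9, 20)
  i=2: (9, 18)
  i=3: (10, 19)
Therefore out = [(0, 8, 20), (1, 9, 20), (2, 9, 18), (3, 10, 19)].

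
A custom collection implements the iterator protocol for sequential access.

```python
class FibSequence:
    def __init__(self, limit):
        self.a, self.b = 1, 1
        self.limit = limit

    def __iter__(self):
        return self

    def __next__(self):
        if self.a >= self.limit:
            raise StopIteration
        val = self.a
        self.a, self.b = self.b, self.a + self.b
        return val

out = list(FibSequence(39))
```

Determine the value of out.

Step 1: Fibonacci-like sequence (a=1, b=1) until >= 39:
  Yield 1, then a,b = 1,2
  Yield 1, then a,b = 2,3
  Yield 2, then a,b = 3,5
  Yield 3, then a,b = 5,8
  Yield 5, then a,b = 8,13
  Yield 8, then a,b = 13,21
  Yield 13, then a,b = 21,34
  Yield 21, then a,b = 34,55
  Yield 34, then a,b = 55,89
Step 2: 55 >= 39, stop.
Therefore out = [1, 1, 2, 3, 5, 8, 13, 21, 34].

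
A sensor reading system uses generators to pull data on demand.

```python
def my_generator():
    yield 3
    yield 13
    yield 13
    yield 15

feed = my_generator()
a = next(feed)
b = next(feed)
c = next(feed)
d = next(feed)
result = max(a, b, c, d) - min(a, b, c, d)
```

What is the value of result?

Step 1: Create generator and consume all values:
  a = next(feed) = 3
  b = next(feed) = 13
  c = next(feed) = 13
  d = next(feed) = 15
Step 2: max = 15, min = 3, result = 15 - 3 = 12.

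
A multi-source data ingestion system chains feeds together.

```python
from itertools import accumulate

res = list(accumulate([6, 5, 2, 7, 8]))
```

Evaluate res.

Step 1: accumulate computes running sums:
  + 6 = 6
  + 5 = 11
  + 2 = 13
  + 7 = 20
  + 8 = 28
Therefore res = [6, 11, 13, 20, 28].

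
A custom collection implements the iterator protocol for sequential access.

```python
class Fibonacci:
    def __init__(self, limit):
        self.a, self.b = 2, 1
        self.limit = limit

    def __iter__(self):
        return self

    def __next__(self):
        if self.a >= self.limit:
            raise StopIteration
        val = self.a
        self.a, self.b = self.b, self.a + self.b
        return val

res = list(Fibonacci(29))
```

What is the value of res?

Step 1: Fibonacci-like sequence (a=2, b=1) until >= 29:
  Yield 2, then a,b = 1,3
  Yield 1, then a,b = 3,4
  Yield 3, then a,b = 4,7
  Yield 4, then a,b = 7,11
  Yield 7, then a,b = 11,18
  Yield 11, then a,b = 18,29
  Yield 18, then a,b = 29,47
Step 2: 29 >= 29, stop.
Therefore res = [2, 1, 3, 4, 7, 11, 18].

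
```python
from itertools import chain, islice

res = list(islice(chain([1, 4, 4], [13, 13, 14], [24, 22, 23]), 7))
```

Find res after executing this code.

Step 1: chain([1, 4, 4], [13, 13, 14], [24, 22, 23]) = [1, 4, 4, 13, 13, 14, 24, 22, 23].
Step 2: islice takes first 7 elements: [1, 4, 4, 13, 13, 14, 24].
Therefore res = [1, 4, 4, 13, 13, 14, 24].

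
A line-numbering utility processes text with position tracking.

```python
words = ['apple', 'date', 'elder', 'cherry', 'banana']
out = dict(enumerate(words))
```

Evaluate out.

Step 1: enumerate pairs indices with words:
  0 -> 'apple'
  1 -> 'date'
  2 -> 'elder'
  3 -> 'cherry'
  4 -> 'banana'
Therefore out = {0: 'apple', 1: 'date', 2: 'elder', 3: 'cherry', 4: 'banana'}.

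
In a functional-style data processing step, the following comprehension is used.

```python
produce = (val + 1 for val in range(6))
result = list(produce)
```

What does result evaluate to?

Step 1: For each val in range(6), compute val+1:
  val=0: 0+1 = 1
  val=1: 1+1 = 2
  val=2: 2+1 = 3
  val=3: 3+1 = 4
  val=4: 4+1 = 5
  val=5: 5+1 = 6
Therefore result = [1, 2, 3, 4, 5, 6].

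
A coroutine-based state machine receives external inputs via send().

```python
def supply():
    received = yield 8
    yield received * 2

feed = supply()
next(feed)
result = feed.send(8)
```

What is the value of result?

Step 1: next(feed) advances to first yield, producing 8.
Step 2: send(8) resumes, received = 8.
Step 3: yield received * 2 = 8 * 2 = 16.
Therefore result = 16.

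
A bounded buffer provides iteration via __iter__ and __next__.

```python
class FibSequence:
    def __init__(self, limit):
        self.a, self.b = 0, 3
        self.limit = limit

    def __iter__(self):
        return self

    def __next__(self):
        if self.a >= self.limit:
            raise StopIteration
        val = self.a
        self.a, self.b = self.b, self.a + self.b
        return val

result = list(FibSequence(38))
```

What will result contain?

Step 1: Fibonacci-like sequence (a=0, b=3) until >= 38:
  Yield 0, then a,b = 3,3
  Yield 3, then a,b = 3,6
  Yield 3, then a,b = 6,9
  Yield 6, then a,b = 9,15
  Yield 9, then a,b = 15,24
  Yield 15, then a,b = 24,39
  Yield 24, then a,b = 39,63
Step 2: 39 >= 38, stop.
Therefore result = [0, 3, 3, 6, 9, 15, 24].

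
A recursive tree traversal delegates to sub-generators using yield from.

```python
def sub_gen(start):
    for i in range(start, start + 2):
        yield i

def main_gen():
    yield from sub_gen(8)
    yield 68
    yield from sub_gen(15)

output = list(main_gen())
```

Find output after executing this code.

Step 1: main_gen() delegates to sub_gen(8):
  yield 8
  yield 9
Step 2: yield 68
Step 3: Delegates to sub_gen(15):
  yield 15
  yield 16
Therefore output = [8, 9, 68, 15, 16].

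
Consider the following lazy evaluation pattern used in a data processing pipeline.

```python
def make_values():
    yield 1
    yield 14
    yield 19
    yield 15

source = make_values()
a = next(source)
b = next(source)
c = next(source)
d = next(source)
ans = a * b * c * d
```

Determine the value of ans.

Step 1: Create generator and consume all values:
  a = next(source) = 1
  b = next(source) = 14
  c = next(source) = 19
  d = next(source) = 15
Step 2: ans = 1 * 14 * 19 * 15 = 3990.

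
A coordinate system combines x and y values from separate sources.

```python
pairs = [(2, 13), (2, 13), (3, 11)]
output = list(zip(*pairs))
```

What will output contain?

Step 1: zip(*pairs) transposes: unzips [(2, 13), (2, 13), (3, 11)] into separate sequences.
Step 2: First elements: (2, 2, 3), second elements: (13, 13, 11).
Therefore output = [(2, 2, 3), (13, 13, 11)].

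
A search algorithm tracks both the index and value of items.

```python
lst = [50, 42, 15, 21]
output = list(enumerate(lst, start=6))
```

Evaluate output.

Step 1: enumerate with start=6:
  (6, 50)
  (7, 42)
  (8, 15)
  (9, 21)
Therefore output = [(6, 50), (7, 42), (8, 15), (9, 21)].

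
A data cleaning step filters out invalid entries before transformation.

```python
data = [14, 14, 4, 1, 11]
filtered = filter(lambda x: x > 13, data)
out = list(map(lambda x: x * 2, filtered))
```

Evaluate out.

Step 1: Filter data for elements > 13:
  14: kept
  14: kept
  4: removed
  1: removed
  11: removed
Step 2: Map x * 2 on filtered [14, 14]:
  14 -> 28
  14 -> 28
Therefore out = [28, 28].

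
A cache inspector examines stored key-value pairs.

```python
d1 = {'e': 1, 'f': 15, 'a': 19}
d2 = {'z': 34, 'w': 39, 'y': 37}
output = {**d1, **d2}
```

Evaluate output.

Step 1: Merge d1 and d2 (d2 values override on key conflicts).
Step 2: d1 has keys ['e', 'f', 'a'], d2 has keys ['z', 'w', 'y'].
Therefore output = {'e': 1, 'f': 15, 'a': 19, 'z': 34, 'w': 39, 'y': 37}.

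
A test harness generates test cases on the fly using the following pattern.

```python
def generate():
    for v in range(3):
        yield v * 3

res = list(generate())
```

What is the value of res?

Step 1: For each v in range(3), yield v * 3:
  v=0: yield 0 * 3 = 0
  v=1: yield 1 * 3 = 3
  v=2: yield 2 * 3 = 6
Therefore res = [0, 3, 6].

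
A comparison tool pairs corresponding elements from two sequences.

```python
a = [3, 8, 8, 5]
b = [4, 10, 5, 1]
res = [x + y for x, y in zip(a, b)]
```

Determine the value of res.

Step 1: Add corresponding elements:
  3 + 4 = 7
  8 + 10 = 18
  8 + 5 = 13
  5 + 1 = 6
Therefore res = [7, 18, 13, 6].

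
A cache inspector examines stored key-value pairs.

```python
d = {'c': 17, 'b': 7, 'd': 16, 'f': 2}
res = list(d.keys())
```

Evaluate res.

Step 1: d.keys() returns the dictionary keys in insertion order.
Therefore res = ['c', 'b', 'd', 'f'].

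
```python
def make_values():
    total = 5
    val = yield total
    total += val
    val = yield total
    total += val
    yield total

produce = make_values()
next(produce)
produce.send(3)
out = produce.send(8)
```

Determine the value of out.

Step 1: next() -> yield total=5.
Step 2: send(3) -> val=3, total = 5+3 = 8, yield 8.
Step 3: send(8) -> val=8, total = 8+8 = 16, yield 16.
Therefore out = 16.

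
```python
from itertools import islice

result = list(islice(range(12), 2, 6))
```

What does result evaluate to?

Step 1: islice(range(12), 2, 6) takes elements at indices [2, 6).
Step 2: Elements: [2, 3, 4, 5].
Therefore result = [2, 3, 4, 5].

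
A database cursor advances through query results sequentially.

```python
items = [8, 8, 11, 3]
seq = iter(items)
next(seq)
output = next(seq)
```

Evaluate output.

Step 1: Create iterator over [8, 8, 11, 3].
Step 2: next() consumes 8.
Step 3: next() returns 8.
Therefore output = 8.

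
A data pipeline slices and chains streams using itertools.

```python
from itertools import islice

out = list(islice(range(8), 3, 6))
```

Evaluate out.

Step 1: islice(range(8), 3, 6) takes elements at indices [3, 6).
Step 2: Elements: [3, 4, 5].
Therefore out = [3, 4, 5].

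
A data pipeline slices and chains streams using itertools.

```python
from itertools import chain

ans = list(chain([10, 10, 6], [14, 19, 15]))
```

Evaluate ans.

Step 1: chain() concatenates iterables: [10, 10, 6] + [14, 19, 15].
Therefore ans = [10, 10, 6, 14, 19, 15].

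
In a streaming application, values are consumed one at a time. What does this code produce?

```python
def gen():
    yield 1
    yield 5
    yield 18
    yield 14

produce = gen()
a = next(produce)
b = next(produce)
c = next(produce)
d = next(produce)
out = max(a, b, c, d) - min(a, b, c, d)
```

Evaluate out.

Step 1: Create generator and consume all values:
  a = next(produce) = 1
  b = next(produce) = 5
  c = next(produce) = 18
  d = next(produce) = 14
Step 2: max = 18, min = 1, out = 18 - 1 = 17.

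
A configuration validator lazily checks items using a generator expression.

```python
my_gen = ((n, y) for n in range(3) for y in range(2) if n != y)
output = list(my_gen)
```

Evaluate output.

Step 1: Nested generator over range(3) x range(2) where n != y:
  (0, 0): excluded (n == y)
  (0, 1): included
  (1, 0): included
  (1, 1): excluded (n == y)
  (2, 0): included
  (2, 1): included
Therefore output = [(0, 1), (1, 0), (2, 0), (2, 1)].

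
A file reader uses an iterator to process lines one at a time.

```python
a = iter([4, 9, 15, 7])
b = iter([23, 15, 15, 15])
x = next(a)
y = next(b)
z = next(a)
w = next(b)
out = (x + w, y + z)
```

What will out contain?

Step 1: a iterates [4, 9, 15, 7], b iterates [23, 15, 15, 15].
Step 2: x = next(a) = 4, y = next(b) = 23.
Step 3: z = next(a) = 9, w = next(b) = 15.
Step 4: out = (4 + 15, 23 + 9) = (19, 32).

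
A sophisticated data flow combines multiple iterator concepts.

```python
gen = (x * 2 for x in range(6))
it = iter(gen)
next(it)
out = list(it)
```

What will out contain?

Step 1: Generator produces [0, 2, 4, 6, 8, 10].
Step 2: next(it) consumes first element (0).
Step 3: list(it) collects remaining: [2, 4, 6, 8, 10].
Therefore out = [2, 4, 6, 8, 10].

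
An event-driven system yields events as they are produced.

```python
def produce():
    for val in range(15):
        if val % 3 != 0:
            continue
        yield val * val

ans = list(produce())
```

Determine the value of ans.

Step 1: Only yield val**2 when val is divisible by 3:
  val=0: 0 % 3 == 0, yield 0**2 = 0
  val=3: 3 % 3 == 0, yield 3**2 = 9
  val=6: 6 % 3 == 0, yield 6**2 = 36
  val=9: 9 % 3 == 0, yield 9**2 = 81
  val=12: 12 % 3 == 0, yield 12**2 = 144
Therefore ans = [0, 9, 36, 81, 144].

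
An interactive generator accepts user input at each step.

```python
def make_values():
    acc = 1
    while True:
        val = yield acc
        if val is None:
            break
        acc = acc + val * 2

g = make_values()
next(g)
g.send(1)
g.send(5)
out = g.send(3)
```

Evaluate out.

Step 1: next() -> yield acc=1.
Step 2: send(1) -> val=1, acc = 1 + 1*2 = 3, yield 3.
Step 3: send(5) -> val=5, acc = 3 + 5*2 = 13, yield 13.
Step 4: send(3) -> val=3, acc = 13 + 3*2 = 19, yield 19.
Therefore out = 19.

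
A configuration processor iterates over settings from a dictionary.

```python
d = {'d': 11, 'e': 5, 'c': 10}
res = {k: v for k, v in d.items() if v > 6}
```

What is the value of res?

Step 1: Filter items where value > 6:
  'd': 11 > 6: kept
  'e': 5 <= 6: removed
  'c': 10 > 6: kept
Therefore res = {'d': 11, 'c': 10}.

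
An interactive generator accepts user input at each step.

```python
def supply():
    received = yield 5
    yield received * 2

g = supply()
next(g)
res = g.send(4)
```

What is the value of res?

Step 1: next(g) advances to first yield, producing 5.
Step 2: send(4) resumes, received = 4.
Step 3: yield received * 2 = 4 * 2 = 8.
Therefore res = 8.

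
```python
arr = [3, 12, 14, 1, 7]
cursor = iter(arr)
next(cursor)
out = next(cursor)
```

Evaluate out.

Step 1: Create iterator over [3, 12, 14, 1, 7].
Step 2: next() consumes 3.
Step 3: next() returns 12.
Therefore out = 12.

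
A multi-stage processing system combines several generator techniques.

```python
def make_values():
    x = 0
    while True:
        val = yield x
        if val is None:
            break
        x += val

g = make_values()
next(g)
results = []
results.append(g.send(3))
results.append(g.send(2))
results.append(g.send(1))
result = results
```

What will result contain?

Step 1: next(g) -> yield 0.
Step 2: send(3) -> x = 3, yield 3.
Step 3: send(2) -> x = 5, yield 5.
Step 4: send(1) -> x = 6, yield 6.
Therefore result = [3, 5, 6].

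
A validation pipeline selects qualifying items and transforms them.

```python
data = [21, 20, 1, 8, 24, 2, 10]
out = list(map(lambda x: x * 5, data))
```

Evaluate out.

Step 1: Apply lambda x: x * 5 to each element:
  21 -> 105
  20 -> 100
  1 -> 5
  8 -> 40
  24 -> 120
  2 -> 10
  10 -> 50
Therefore out = [105, 100, 5, 40, 120, 10, 50].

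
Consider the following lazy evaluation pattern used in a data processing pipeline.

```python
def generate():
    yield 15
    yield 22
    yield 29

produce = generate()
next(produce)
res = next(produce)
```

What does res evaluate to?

Step 1: generate() creates a generator.
Step 2: next(produce) yields 15 (consumed and discarded).
Step 3: next(produce) yields 22, assigned to res.
Therefore res = 22.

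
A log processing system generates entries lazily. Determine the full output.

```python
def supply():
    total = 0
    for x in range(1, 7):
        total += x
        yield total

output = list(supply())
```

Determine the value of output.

Step 1: Generator accumulates running sum:
  x=1: total = 1, yield 1
  x=2: total = 3, yield 3
  x=3: total = 6, yield 6
  x=4: total = 10, yield 10
  x=5: total = 15, yield 15
  x=6: total = 21, yield 21
Therefore output = [1, 3, 6, 10, 15, 21].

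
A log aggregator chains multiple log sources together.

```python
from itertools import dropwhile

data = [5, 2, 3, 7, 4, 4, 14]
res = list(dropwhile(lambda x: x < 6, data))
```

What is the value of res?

Step 1: dropwhile drops elements while < 6:
  5 < 6: dropped
  2 < 6: dropped
  3 < 6: dropped
  7: kept (dropping stopped)
Step 2: Remaining elements kept regardless of condition.
Therefore res = [7, 4, 4, 14].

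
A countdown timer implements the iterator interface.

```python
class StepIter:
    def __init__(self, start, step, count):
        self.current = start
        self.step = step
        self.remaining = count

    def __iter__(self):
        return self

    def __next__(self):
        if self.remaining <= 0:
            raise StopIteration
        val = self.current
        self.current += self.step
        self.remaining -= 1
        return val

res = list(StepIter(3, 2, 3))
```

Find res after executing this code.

Step 1: StepIter starts at 3, increments by 2, for 3 steps:
  Yield 3, then current += 2
  Yield 5, then current += 2
  Yield 7, then current += 2
Therefore res = [3, 5, 7].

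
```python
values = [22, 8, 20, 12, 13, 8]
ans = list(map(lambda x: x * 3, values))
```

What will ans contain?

Step 1: Apply lambda x: x * 3 to each element:
  22 -> 66
  8 -> 24
  20 -> 60
  12 -> 36
  13 -> 39
  8 -> 24
Therefore ans = [66, 24, 60, 36, 39, 24].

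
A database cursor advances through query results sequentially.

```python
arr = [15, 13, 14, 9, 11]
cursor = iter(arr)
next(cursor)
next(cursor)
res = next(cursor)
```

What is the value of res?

Step 1: Create iterator over [15, 13, 14, 9, 11].
Step 2: next() consumes 15.
Step 3: next() consumes 13.
Step 4: next() returns 14.
Therefore res = 14.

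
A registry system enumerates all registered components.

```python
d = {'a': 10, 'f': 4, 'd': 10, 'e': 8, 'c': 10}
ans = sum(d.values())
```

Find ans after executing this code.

Step 1: d.values() = [10, 4, 10, 8, 10].
Step 2: sum = 42.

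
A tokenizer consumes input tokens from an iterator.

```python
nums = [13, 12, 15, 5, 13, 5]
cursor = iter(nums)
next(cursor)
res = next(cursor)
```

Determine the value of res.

Step 1: Create iterator over [13, 12, 15, 5, 13, 5].
Step 2: next() consumes 13.
Step 3: next() returns 12.
Therefore res = 12.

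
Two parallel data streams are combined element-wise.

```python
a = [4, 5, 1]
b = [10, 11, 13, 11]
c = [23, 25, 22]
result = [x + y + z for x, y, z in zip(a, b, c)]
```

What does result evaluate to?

Step 1: zip three lists (truncates to shortest, len=3):
  4 + 10 + 23 = 37
  5 + 11 + 25 = 41
  1 + 13 + 22 = 36
Therefore result = [37, 41, 36].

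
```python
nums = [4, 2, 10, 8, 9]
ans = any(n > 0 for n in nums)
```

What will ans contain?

Step 1: Check n > 0 for each element in [4, 2, 10, 8, 9]:
  4 > 0: True
  2 > 0: True
  10 > 0: True
  8 > 0: True
  9 > 0: True
Step 2: any() returns True.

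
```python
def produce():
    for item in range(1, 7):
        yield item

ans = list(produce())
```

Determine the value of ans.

Step 1: The generator yields each value from range(1, 7).
Step 2: list() consumes all yields: [1, 2, 3, 4, 5, 6].
Therefore ans = [1, 2, 3, 4, 5, 6].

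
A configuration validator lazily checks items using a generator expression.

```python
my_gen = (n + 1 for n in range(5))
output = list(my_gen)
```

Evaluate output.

Step 1: For each n in range(5), compute n+1:
  n=0: 0+1 = 1
  n=1: 1+1 = 2
  n=2: 2+1 = 3
  n=3: 3+1 = 4
  n=4: 4+1 = 5
Therefore output = [1, 2, 3, 4, 5].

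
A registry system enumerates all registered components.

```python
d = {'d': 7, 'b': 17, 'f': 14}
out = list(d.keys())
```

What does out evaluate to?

Step 1: d.keys() returns the dictionary keys in insertion order.
Therefore out = ['d', 'b', 'f'].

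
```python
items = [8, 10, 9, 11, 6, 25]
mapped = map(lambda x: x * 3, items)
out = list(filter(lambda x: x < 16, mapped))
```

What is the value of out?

Step 1: Map x * 3:
  8 -> 24
  10 -> 30
  9 -> 27
  11 -> 33
  6 -> 18
  25 -> 75
Step 2: Filter for < 16:
  24: removed
  30: removed
  27: removed
  33: removed
  18: removed
  75: removed
Therefore out = [].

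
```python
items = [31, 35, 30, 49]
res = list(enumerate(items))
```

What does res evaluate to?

Step 1: enumerate pairs each element with its index:
  (0, 31)
  (1, 35)
  (2, 30)
  (3, 49)
Therefore res = [(0, 31), (1, 35), (2, 30), (3, 49)].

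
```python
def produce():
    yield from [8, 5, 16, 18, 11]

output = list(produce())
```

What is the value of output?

Step 1: yield from delegates to the iterable, yielding each element.
Step 2: Collected values: [8, 5, 16, 18, 11].
Therefore output = [8, 5, 16, 18, 11].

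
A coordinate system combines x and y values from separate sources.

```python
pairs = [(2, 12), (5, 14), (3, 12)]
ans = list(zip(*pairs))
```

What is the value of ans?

Step 1: zip(*pairs) transposes: unzips [(2, 12), (5, 14), (3, 12)] into separate sequences.
Step 2: First elements: (2, 5, 3), second elements: (12, 14, 12).
Therefore ans = [(2, 5, 3), (12, 14, 12)].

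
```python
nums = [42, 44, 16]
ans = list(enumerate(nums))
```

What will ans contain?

Step 1: enumerate pairs each element with its index:
  (0, 42)
  (1, 44)
  (2, 16)
Therefore ans = [(0, 42), (1, 44), (2, 16)].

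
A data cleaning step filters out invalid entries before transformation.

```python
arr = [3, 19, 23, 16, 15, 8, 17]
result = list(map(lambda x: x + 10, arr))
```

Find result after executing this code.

Step 1: Apply lambda x: x + 10 to each element:
  3 -> 13
  19 -> 29
  23 -> 33
  16 -> 26
  15 -> 25
  8 -> 18
  17 -> 27
Therefore result = [13, 29, 33, 26, 25, 18, 27].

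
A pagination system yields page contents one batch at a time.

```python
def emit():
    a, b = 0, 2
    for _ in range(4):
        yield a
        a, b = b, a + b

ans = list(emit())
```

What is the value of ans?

Step 1: Fibonacci-like sequence starting with a=0, b=2:
  Iteration 1: yield a=0, then a,b = 2,2
  Iteration 2: yield a=2, then a,b = 2,4
  Iteration 3: yield a=2, then a,b = 4,6
  Iteration 4: yield a=4, then a,b = 6,10
Therefore ans = [0, 2, 2, 4].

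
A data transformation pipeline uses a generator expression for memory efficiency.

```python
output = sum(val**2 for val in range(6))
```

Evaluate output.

Step 1: Compute val**2 for each val in range(6):
  val=0: 0**2 = 0
  val=1: 1**2 = 1
  val=2: 2**2 = 4
  val=3: 3**2 = 9
  val=4: 4**2 = 16
  val=5: 5**2 = 25
Step 2: sum = 0 + 1 + 4 + 9 + 16 + 25 = 55.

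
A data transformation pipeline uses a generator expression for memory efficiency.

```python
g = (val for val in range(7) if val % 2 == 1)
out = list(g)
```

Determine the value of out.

Step 1: Filter range(7) keeping only odd values:
  val=0: even, excluded
  val=1: odd, included
  val=2: even, excluded
  val=3: odd, included
  val=4: even, excluded
  val=5: odd, included
  val=6: even, excluded
Therefore out = [1, 3, 5].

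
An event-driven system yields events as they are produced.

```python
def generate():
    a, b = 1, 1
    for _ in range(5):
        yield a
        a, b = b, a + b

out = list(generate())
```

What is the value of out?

Step 1: Fibonacci-like sequence starting with a=1, b=1:
  Iteration 1: yield a=1, then a,b = 1,2
  Iteration 2: yield a=1, then a,b = 2,3
  Iteration 3: yield a=2, then a,b = 3,5
  Iteration 4: yield a=3, then a,b = 5,8
  Iteration 5: yield a=5, then a,b = 8,13
Therefore out = [1, 1, 2, 3, 5].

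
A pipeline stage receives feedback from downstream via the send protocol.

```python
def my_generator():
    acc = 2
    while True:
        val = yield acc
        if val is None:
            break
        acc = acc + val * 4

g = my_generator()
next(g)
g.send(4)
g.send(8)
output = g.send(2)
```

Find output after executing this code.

Step 1: next() -> yield acc=2.
Step 2: send(4) -> val=4, acc = 2 + 4*4 = 18, yield 18.
Step 3: send(8) -> val=8, acc = 18 + 8*4 = 50, yield 50.
Step 4: send(2) -> val=2, acc = 50 + 2*4 = 58, yield 58.
Therefore output = 58.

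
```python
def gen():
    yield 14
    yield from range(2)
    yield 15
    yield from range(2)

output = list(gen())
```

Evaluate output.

Step 1: Trace yields in order:
  yield 14
  yield 0
  yield 1
  yield 15
  yield 0
  yield 1
Therefore output = [14, 0, 1, 15, 0, 1].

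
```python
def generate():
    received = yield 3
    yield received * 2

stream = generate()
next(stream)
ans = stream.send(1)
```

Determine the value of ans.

Step 1: next(stream) advances to first yield, producing 3.
Step 2: send(1) resumes, received = 1.
Step 3: yield received * 2 = 1 * 2 = 2.
Therefore ans = 2.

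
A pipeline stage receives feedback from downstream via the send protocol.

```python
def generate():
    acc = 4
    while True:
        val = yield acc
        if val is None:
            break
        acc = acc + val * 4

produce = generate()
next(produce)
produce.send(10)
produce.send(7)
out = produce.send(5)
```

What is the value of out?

Step 1: next() -> yield acc=4.
Step 2: send(10) -> val=10, acc = 4 + 10*4 = 44, yield 44.
Step 3: send(7) -> val=7, acc = 44 + 7*4 = 72, yield 72.
Step 4: send(5) -> val=5, acc = 72 + 5*4 = 92, yield 92.
Therefore out = 92.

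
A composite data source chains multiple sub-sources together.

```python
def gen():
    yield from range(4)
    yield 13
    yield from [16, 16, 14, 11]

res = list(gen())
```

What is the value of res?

Step 1: Trace yields in order:
  yield 0
  yield 1
  yield 2
  yield 3
  yield 13
  yield 16
  yield 16
  yield 14
  yield 11
Therefore res = [0, 1, 2, 3, 13, 16, 16, 14, 11].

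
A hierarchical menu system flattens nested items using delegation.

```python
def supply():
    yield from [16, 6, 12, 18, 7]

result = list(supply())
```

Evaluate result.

Step 1: yield from delegates to the iterable, yielding each element.
Step 2: Collected values: [16, 6, 12, 18, 7].
Therefore result = [16, 6, 12, 18, 7].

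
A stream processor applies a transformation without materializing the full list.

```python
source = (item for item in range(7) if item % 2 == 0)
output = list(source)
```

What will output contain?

Step 1: Filter range(7) keeping only even values:
  item=0: even, included
  item=1: odd, excluded
  item=2: even, included
  item=3: odd, excluded
  item=4: even, included
  item=5: odd, excluded
  item=6: even, included
Therefore output = [0, 2, 4, 6].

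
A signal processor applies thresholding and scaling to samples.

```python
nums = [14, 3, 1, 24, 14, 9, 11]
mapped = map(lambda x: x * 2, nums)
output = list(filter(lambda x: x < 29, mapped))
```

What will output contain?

Step 1: Map x * 2:
  14 -> 28
  3 -> 6
  1 -> 2
  24 -> 48
  14 -> 28
  9 -> 18
  11 -> 22
Step 2: Filter for < 29:
  28: kept
  6: kept
  2: kept
  48: removed
  28: kept
  18: kept
  22: kept
Therefore output = [28, 6, 2, 28, 18, 22].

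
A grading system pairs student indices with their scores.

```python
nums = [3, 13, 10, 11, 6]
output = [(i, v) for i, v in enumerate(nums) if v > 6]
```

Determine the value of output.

Step 1: Filter enumerate([3, 13, 10, 11, 6]) keeping v > 6:
  (0, 3): 3 <= 6, excluded
  (1, 13): 13 > 6, included
  (2, 10): 10 > 6, included
  (3, 11): 11 > 6, included
  (4, 6): 6 <= 6, excluded
Therefore output = [(1, 13), (2, 10), (3, 11)].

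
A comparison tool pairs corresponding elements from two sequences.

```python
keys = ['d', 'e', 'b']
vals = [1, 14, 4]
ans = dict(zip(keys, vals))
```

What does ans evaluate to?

Step 1: zip pairs keys with values:
  'd' -> 1
  'e' -> 14
  'b' -> 4
Therefore ans = {'d': 1, 'e': 14, 'b': 4}.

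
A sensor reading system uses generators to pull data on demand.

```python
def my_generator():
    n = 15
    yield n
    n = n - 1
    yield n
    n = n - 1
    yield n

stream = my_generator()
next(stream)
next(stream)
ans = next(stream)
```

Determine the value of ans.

Step 1: Trace through generator execution:
  Yield 1: n starts at 15, yield 15
  Yield 2: n = 15 - 1 = 14, yield 14
  Yield 3: n = 14 - 1 = 13, yield 13
Step 2: First next() gets 15, second next() gets the second value, third next() yields 13.
Therefore ans = 13.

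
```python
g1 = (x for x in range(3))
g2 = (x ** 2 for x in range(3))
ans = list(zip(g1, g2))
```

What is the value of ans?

Step 1: g1 produces [0, 1, 2].
Step 2: g2 produces [0, 1, 4].
Step 3: zip pairs them: [(0, 0), (1, 1), (2, 4)].
Therefore ans = [(0, 0), (1, 1), (2, 4)].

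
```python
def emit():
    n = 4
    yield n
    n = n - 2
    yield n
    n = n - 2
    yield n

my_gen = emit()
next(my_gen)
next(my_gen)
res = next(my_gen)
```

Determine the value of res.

Step 1: Trace through generator execution:
  Yield 1: n starts at 4, yield 4
  Yield 2: n = 4 - 2 = 2, yield 2
  Yield 3: n = 2 - 2 = 0, yield 0
Step 2: First next() gets 4, second next() gets the second value, third next() yields 0.
Therefore res = 0.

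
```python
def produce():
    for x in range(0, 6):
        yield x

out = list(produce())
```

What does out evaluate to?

Step 1: The generator yields each value from range(0, 6).
Step 2: list() consumes all yields: [0, 1, 2, 3, 4, 5].
Therefore out = [0, 1, 2, 3, 4, 5].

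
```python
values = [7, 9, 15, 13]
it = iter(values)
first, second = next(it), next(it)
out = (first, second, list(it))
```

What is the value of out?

Step 1: Create iterator over [7, 9, 15, 13].
Step 2: first = 7, second = 9.
Step 3: Remaining elements: [15, 13].
Therefore out = (7, 9, [15, 13]).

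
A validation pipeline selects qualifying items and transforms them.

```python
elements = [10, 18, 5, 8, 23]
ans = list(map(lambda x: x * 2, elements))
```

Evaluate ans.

Step 1: Apply lambda x: x * 2 to each element:
  10 -> 20
  18 -> 36
  5 -> 10
  8 -> 16
  23 -> 46
Therefore ans = [20, 36, 10, 16, 46].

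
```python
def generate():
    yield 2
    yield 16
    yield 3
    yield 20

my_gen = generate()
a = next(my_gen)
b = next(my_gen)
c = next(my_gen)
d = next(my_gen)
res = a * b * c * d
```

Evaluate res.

Step 1: Create generator and consume all values:
  a = next(my_gen) = 2
  b = next(my_gen) = 16
  c = next(my_gen) = 3
  d = next(my_gen) = 20
Step 2: res = 2 * 16 * 3 * 20 = 1920.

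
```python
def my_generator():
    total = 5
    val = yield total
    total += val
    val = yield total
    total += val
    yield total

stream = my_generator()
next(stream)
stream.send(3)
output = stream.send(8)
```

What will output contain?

Step 1: next() -> yield total=5.
Step 2: send(3) -> val=3, total = 5+3 = 8, yield 8.
Step 3: send(8) -> val=8, total = 8+8 = 16, yield 16.
Therefore output = 16.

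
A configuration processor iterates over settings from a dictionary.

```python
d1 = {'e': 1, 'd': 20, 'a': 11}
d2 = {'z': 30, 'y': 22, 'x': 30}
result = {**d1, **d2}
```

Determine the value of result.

Step 1: Merge d1 and d2 (d2 values override on key conflicts).
Step 2: d1 has keys ['e', 'd', 'a'], d2 has keys ['z', 'y', 'x'].
Therefore result = {'e': 1, 'd': 20, 'a': 11, 'z': 30, 'y': 22, 'x': 30}.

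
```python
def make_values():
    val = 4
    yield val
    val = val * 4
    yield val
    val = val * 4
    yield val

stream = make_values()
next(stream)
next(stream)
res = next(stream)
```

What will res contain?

Step 1: Trace through generator execution:
  Yield 1: val starts at 4, yield 4
  Yield 2: val = 4 * 4 = 16, yield 16
  Yield 3: val = 16 * 4 = 64, yield 64
Step 2: First next() gets 4, second next() gets the second value, third next() yields 64.
Therefore res = 64.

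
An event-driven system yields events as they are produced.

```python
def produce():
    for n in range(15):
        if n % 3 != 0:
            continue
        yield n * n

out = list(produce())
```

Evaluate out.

Step 1: Only yield n**2 when n is divisible by 3:
  n=0: 0 % 3 == 0, yield 0**2 = 0
  n=3: 3 % 3 == 0, yield 3**2 = 9
  n=6: 6 % 3 == 0, yield 6**2 = 36
  n=9: 9 % 3 == 0, yield 9**2 = 81
  n=12: 12 % 3 == 0, yield 12**2 = 144
Therefore out = [0, 9, 36, 81, 144].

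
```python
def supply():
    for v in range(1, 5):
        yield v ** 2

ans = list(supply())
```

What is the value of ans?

Step 1: For each v in range(1, 5), yield v**2:
  v=1: yield 1**2 = 1
  v=2: yield 2**2 = 4
  v=3: yield 3**2 = 9
  v=4: yield 4**2 = 16
Therefore ans = [1, 4, 9, 16].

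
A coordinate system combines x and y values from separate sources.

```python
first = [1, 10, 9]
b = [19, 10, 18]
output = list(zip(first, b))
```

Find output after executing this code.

Step 1: zip pairs elements at same index:
  Index 0: (1, 19)
  Index 1: (10, 10)
  Index 2: (9, 18)
Therefore output = [(1, 19), (10, 10), (9, 18)].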